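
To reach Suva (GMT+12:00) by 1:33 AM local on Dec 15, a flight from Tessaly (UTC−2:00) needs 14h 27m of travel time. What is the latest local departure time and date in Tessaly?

9:06 PM on December 13

Target arrival in UTC: 1:33 AM − 12:00 = 1:33 PM on Dec 14.
Subtract 14 hours 27 minutes → departure 11:06 PM UTC on Dec 13.
Tessaly is UTC−2:00: 11:06 PM − 2:00 = 9:06 PM on Dec 13.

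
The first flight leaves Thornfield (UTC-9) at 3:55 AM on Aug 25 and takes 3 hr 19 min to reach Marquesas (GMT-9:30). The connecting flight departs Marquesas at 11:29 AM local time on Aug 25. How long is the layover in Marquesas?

Convert departure to UTC: 3:55 AM + 9:00 = 12:55 PM UTC on Aug 25.
Add 3 hours and 19 minutes flight time → 4:14 PM UTC.
Marquesas is UTC−9:30, so local arrival = 4:14 PM − 9:30 = 6:44 AM on Aug 25.
Layover = 11:29 AM − 6:44 AM = 4 hours 45 minutes.

4 hours 45 minutes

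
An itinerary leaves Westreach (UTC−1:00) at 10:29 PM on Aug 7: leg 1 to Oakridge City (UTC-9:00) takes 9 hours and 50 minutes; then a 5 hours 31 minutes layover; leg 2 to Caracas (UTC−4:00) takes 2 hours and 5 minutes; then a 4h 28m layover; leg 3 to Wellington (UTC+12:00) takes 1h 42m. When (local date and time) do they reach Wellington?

Convert departure to UTC: 10:29 PM + 1:00 = 11:29 PM UTC on Aug 7.
Add 9 hours and 50 minutes leg 1 → 9:19 AM UTC (Aug 8).
Add 5 hours 31 minutes layover in Oakridge City → 2:50 PM UTC.
Add 2 hours 5 minutes leg 2 → 4:55 PM UTC.
Add 4 hours 28 minutes layover in Caracas → 9:23 PM UTC.
Add 1 hour and 42 minutes leg 3 → 11:05 PM UTC.
Wellington is UTC+12:00, so local arrival = 11:05 PM + 12:00 = 11:05 AM on Aug 9.

11:05 AM on August 9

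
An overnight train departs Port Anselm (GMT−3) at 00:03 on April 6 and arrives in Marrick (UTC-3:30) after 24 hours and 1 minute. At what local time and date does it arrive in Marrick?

Marrick is 0:30 behind Port Anselm.
After 24 hours and 1 minute it is 00:04 (Apr 7) in Port Anselm.
Shift by the zone difference: 00:04 − 0:30 = 23:34 on Apr 6 in Marrick.

23:34 on April 6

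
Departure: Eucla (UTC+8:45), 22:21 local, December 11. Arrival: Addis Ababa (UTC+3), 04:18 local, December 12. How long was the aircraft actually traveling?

11 hours 42 minutes

Departure in UTC: 22:21 − 8:45 = 13:36 on Dec 11.
Arrival in UTC: 04:18 − 3:00 = 01:18 on Dec 12.
Elapsed = 01:18 − 13:36 (+1 day) = 11 hours 42 minutes.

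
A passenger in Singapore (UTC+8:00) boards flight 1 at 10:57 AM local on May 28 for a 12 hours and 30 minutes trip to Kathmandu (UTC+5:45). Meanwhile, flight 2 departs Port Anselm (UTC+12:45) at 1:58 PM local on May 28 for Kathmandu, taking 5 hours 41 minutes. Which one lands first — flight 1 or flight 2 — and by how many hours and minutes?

the second, by 8 hours 33 minutes

Flight 1 in UTC: 10:57 AM − 8:00 = 2:57 AM on May 28.
+12 hours and 30 minutes → arrive 3:27 PM UTC on May 28.
Flight 2 in UTC: 1:58 PM − 12:45 = 1:13 AM on May 28.
+5 hours 41 minutes → arrive 6:54 AM UTC on May 28.
Flight 2 lands earlier by 8 hours 33 minutes.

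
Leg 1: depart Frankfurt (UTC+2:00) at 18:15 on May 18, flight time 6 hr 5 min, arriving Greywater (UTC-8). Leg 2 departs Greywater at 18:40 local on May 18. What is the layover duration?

4 hours 20 minutes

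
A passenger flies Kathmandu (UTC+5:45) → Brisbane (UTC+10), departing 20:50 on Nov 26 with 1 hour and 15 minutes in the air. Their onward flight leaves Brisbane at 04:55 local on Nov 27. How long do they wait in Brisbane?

2 hours 35 minutes

Convert departure to UTC: 20:50 − 5:45 = 15:05 UTC on Nov 26.
Add 1 hour 15 minutes flight time → 16:20 UTC.
Brisbane is UTC+10:00, so local arrival = 16:20 + 10:00 = 02:20 on Nov 27.
Layover = 04:55 − 02:20 = 2 hours 35 minutes.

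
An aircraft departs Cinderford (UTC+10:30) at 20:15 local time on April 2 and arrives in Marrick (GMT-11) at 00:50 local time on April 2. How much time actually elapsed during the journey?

2 hours 5 minutes

Departure in UTC: 20:15 − 10:30 = 09:45 on Apr 2.
Arrival in UTC: 00:50 + 11:00 = 11:50 on Apr 2.
Elapsed = 11:50 − 09:45 = 2 hours 5 minutes.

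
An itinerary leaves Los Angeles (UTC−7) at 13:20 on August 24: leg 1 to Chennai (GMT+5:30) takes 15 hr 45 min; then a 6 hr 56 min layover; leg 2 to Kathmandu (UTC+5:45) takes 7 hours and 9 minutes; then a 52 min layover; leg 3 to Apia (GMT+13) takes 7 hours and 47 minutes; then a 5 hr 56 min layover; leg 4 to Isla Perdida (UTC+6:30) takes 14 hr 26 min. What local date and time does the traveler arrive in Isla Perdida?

13:41 on August 27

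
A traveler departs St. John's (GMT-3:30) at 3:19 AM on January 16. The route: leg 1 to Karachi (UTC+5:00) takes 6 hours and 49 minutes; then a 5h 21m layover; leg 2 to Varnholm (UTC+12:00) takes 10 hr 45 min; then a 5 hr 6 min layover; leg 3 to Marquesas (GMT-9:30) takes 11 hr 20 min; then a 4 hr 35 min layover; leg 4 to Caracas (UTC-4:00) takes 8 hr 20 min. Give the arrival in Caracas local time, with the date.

7:05 AM on Jan 18

Convert departure to UTC: 3:19 AM + 3:30 = 6:49 AM UTC on Jan 16.
Add 6 hours and 49 minutes leg 1 → 1:38 PM UTC.
Add 5 hours and 21 minutes layover in Karachi → 6:59 PM UTC.
Add 10 hours 45 minutes leg 2 → 5:44 AM UTC (Jan 17).
Add 5 hours and 6 minutes layover in Varnholm → 10:50 AM UTC.
Add 11 hours 20 minutes leg 3 → 10:10 PM UTC.
Add 4 hours and 35 minutes layover in Marquesas → 2:45 AM UTC (Jan 18).
Add 8 hours 20 minutes leg 4 → 11:05 AM UTC.
Caracas is UTC−4:00, so local arrival = 11:05 AM − 4:00 = 7:05 AM on Jan 18.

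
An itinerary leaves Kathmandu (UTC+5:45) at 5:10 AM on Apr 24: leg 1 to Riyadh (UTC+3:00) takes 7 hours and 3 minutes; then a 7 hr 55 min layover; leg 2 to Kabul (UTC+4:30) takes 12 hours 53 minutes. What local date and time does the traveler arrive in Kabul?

Convert departure to UTC: 5:10 AM − 5:45 = 11:25 PM UTC on Apr 23.
Add 7 hours 3 minutes leg 1 → 6:28 AM UTC (Apr 24).
Add 7 hours and 55 minutes layover in Riyadh → 2:23 PM UTC.
Add 12 hours 53 minutes leg 2 → 3:16 AM UTC (Apr 25).
Kabul is UTC+4:30, so local arrival = 3:16 AM + 4:30 = 7:46 AM on Apr 25.

7:46 AM on Apr 25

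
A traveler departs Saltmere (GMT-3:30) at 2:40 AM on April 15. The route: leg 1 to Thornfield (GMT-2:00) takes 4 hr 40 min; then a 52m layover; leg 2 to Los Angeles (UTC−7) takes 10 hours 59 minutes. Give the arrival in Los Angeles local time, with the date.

Convert departure to UTC: 2:40 AM + 3:30 = 6:10 AM UTC on Apr 15.
Add 4 hours and 40 minutes leg 1 → 10:50 AM UTC.
Add 52 minutes layover in Thornfield → 11:42 AM UTC.
Add 10 hours 59 minutes leg 2 → 10:41 PM UTC.
Los Angeles is UTC−7:00, so local arrival = 10:41 PM − 7:00 = 3:41 PM on Apr 15.

3:41 PM on April 15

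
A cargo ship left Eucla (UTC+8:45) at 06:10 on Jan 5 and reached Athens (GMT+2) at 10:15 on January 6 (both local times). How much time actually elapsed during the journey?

Departure in UTC: 06:10 − 8:45 = 21:25 on Jan 4.
Arrival in UTC: 10:15 − 2:00 = 08:15 on Jan 6.
Elapsed = 08:15 − 21:25 (+2 days) = 34 hours 50 minutes.

34 hours 50 minutes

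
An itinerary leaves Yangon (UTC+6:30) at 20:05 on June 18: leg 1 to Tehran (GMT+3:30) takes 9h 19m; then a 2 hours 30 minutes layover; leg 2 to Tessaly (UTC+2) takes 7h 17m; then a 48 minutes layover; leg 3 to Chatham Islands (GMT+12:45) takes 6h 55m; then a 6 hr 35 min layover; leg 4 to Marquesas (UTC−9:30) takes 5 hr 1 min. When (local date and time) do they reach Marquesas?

18:30 on June 19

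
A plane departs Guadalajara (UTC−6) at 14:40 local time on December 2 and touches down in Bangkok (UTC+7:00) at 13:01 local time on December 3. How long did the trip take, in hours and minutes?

Departure in UTC: 14:40 + 6:00 = 20:40 on Dec 2.
Arrival in UTC: 13:01 − 7:00 = 06:01 on Dec 3.
Elapsed = 06:01 − 20:40 (+1 day) = 9 hours 21 minutes.

9 hours 21 minutes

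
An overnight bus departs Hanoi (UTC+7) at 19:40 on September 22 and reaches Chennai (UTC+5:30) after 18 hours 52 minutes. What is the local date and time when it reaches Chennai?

Convert departure to UTC: 19:40 − 7:00 = 12:40 UTC on Sep 22.
Add 18 hours 52 minutes travel time → 07:32 UTC (Sep 23).
Chennai is UTC+5:30, so local arrival = 07:32 + 5:30 = 13:02 on Sep 23.

13:02 on Sep 23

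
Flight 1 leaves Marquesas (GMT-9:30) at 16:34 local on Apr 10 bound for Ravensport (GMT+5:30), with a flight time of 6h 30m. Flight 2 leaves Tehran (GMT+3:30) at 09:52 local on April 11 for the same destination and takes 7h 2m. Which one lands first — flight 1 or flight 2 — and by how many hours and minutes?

the first, by 4 hours 50 minutes

Flight 1 in UTC: 16:34 + 9:30 = 02:04 on Apr 11.
+6 hours 30 minutes → arrive 08:34 UTC on Apr 11.
Flight 2 in UTC: 09:52 − 3:30 = 06:22 on Apr 11.
+7 hours 2 minutes → arrive 13:24 UTC on Apr 11.
Flight 1 lands earlier by 4 hours 50 minutes.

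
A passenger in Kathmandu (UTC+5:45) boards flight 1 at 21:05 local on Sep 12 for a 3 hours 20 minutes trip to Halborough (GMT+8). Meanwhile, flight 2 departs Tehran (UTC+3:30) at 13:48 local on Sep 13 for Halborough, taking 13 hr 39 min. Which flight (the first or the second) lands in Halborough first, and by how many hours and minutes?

the first, by 29 hours 17 minutes

Flight 1 in UTC: 21:05 − 5:45 = 15:20 on Sep 12.
+3 hours and 20 minutes → arrive 18:40 UTC on Sep 12.
Flight 2 in UTC: 13:48 − 3:30 = 10:18 on Sep 13.
+13 hours 39 minutes → arrive 23:57 UTC on Sep 13.
Flight 1 lands earlier by 29 hours 17 minutes.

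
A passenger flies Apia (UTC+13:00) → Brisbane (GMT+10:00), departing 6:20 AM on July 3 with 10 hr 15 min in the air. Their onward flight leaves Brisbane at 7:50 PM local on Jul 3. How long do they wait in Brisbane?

6 hours 15 minutes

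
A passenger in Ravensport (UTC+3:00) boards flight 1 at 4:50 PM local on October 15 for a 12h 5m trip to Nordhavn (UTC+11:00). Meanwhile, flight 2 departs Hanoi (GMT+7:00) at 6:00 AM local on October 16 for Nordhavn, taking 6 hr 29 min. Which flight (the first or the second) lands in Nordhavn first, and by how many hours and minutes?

Flight 1 in UTC: 4:50 PM − 3:00 = 1:50 PM on Oct 15.
+12 hours 5 minutes → arrive 1:55 AM UTC on Oct 16.
Flight 2 in UTC: 6:00 AM − 7:00 = 11:00 PM on Oct 15.
+6 hours and 29 minutes → arrive 5:29 AM UTC on Oct 16.
Flight 1 lands earlier by 3 hours 34 minutes.

the first, by 3 hours 34 minutes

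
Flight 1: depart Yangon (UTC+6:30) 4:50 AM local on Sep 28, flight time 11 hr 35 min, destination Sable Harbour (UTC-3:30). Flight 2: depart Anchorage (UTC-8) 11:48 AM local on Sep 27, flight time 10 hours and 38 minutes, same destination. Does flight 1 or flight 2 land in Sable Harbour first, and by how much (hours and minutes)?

the second, by 3 hours 29 minutes

Flight 1 in UTC: 4:50 AM − 6:30 = 10:20 PM on Sep 27.
+11 hours and 35 minutes → arrive 9:55 AM UTC on Sep 28.
Flight 2 in UTC: 11:48 AM + 8:00 = 7:48 PM on Sep 27.
+10 hours 38 minutes → arrive 6:26 AM UTC on Sep 28.
Flight 2 lands earlier by 3 hours 29 minutes.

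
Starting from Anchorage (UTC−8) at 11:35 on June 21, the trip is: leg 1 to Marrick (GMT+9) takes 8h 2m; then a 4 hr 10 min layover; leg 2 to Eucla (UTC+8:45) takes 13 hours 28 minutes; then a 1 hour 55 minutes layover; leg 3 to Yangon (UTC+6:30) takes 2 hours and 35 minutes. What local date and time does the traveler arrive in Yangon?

08:15 on June 23

Convert departure to UTC: 11:35 + 8:00 = 19:35 UTC on Jun 21.
Add 8 hours 2 minutes leg 1 → 03:37 UTC (Jun 22).
Add 4 hours and 10 minutes layover in Marrick → 07:47 UTC.
Add 13 hours 28 minutes leg 2 → 21:15 UTC.
Add 1 hour 55 minutes layover in Eucla → 23:10 UTC.
Add 2 hours and 35 minutes leg 3 → 01:45 UTC (Jun 23).
Yangon is UTC+6:30, so local arrival = 01:45 + 6:30 = 08:15 on Jun 23.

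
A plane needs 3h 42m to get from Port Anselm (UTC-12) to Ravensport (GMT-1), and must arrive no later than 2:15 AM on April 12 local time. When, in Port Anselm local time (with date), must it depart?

11:33 AM on Apr 11

Target arrival in UTC: 2:15 AM + 1:00 = 3:15 AM on Apr 12.
Subtract 3 hours 42 minutes → departure 11:33 PM UTC on Apr 11.
Port Anselm is UTC−12:00: 11:33 PM − 12:00 = 11:33 AM on Apr 11.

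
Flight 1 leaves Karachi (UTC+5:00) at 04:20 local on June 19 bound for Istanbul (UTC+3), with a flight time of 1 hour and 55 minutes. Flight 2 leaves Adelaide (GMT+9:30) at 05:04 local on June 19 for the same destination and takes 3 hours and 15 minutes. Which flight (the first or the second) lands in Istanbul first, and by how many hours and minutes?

the second, by 2 hours 26 minutes

Flight 1 in UTC: 04:20 − 5:00 = 23:20 on Jun 18.
+1 hour and 55 minutes → arrive 01:15 UTC on Jun 19.
Flight 2 in UTC: 05:04 − 9:30 = 19:34 on Jun 18.
+3 hours 15 minutes → arrive 22:49 UTC on Jun 18.
Flight 2 lands earlier by 2 hours 26 minutes.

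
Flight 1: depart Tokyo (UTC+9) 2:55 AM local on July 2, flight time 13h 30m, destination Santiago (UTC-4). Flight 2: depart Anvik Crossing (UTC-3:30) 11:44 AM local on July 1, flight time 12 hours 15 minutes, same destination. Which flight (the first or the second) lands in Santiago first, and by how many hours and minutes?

Flight 1 in UTC: 2:55 AM − 9:00 = 5:55 PM on Jul 1.
+13 hours 30 minutes → arrive 7:25 AM UTC on Jul 2.
Flight 2 in UTC: 11:44 AM + 3:30 = 3:14 PM on Jul 1.
+12 hours 15 minutes → arrive 3:29 AM UTC on Jul 2.
Flight 2 lands earlier by 3 hours 56 minutes.

the second, by 3 hours 56 minutes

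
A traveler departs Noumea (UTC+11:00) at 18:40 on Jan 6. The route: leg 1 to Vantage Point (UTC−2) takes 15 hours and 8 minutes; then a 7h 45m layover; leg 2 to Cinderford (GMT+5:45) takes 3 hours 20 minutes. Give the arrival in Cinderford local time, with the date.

Convert departure to UTC: 18:40 − 11:00 = 07:40 UTC on Jan 6.
Add 15 hours and 8 minutes leg 1 → 22:48 UTC.
Add 7 hours and 45 minutes layover in Vantage Point → 06:33 UTC (Jan 7).
Add 3 hours and 20 minutes leg 2 → 09:53 UTC.
Cinderford is UTC+5:45, so local arrival = 09:53 + 5:45 = 15:38 on Jan 7.

15:38 on Jan 7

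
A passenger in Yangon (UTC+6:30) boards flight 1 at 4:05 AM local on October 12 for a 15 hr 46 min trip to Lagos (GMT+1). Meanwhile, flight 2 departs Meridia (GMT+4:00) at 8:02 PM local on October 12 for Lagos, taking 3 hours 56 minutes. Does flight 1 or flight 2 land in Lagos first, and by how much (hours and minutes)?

the first, by 6 hours 37 minutes

Flight 1 in UTC: 4:05 AM − 6:30 = 9:35 PM on Oct 11.
+15 hours 46 minutes → arrive 1:21 PM UTC on Oct 12.
Flight 2 in UTC: 8:02 PM − 4:00 = 4:02 PM on Oct 12.
+3 hours and 56 minutes → arrive 7:58 PM UTC on Oct 12.
Flight 1 lands earlier by 6 hours 37 minutes.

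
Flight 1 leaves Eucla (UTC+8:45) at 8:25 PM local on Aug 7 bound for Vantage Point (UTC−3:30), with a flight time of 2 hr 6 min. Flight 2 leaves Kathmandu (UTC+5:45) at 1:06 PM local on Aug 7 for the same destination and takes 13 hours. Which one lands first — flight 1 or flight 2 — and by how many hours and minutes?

Flight 1 in UTC: 8:25 PM − 8:45 = 11:40 AM on Aug 7.
+2 hours and 6 minutes → arrive 1:46 PM UTC on Aug 7.
Flight 2 in UTC: 1:06 PM − 5:45 = 7:21 AM on Aug 7.
+13 hours → arrive 8:21 PM UTC on Aug 7.
Flight 1 lands earlier by 6 hours 35 minutes.

the first, by 6 hours 35 minutes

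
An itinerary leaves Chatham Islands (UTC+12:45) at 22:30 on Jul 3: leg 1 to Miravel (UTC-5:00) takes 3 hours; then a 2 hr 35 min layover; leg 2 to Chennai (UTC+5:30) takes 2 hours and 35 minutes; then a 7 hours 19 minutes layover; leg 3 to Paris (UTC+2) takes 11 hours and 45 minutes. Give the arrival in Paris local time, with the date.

14:59 on July 4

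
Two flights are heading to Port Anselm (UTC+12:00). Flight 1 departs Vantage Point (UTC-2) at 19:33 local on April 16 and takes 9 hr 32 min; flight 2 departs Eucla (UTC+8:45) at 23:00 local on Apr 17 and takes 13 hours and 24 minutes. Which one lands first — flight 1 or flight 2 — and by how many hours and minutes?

Flight 1 in UTC: 19:33 + 2:00 = 21:33 on Apr 16.
+9 hours 32 minutes → arrive 07:05 UTC on Apr 17.
Flight 2 in UTC: 23:00 − 8:45 = 14:15 on Apr 17.
+13 hours 24 minutes → arrive 03:39 UTC on Apr 18.
Flight 1 lands earlier by 20 hours 34 minutes.

the first, by 20 hours 34 minutes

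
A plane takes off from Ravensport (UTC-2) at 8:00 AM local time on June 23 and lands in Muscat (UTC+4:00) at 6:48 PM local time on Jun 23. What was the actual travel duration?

Departure in UTC: 8:00 AM + 2:00 = 10:00 AM on Jun 23.
Arrival in UTC: 6:48 PM − 4:00 = 2:48 PM on Jun 23.
Elapsed = 2:48 PM − 10:00 AM = 4 hours 48 minutes.

4 hours 48 minutes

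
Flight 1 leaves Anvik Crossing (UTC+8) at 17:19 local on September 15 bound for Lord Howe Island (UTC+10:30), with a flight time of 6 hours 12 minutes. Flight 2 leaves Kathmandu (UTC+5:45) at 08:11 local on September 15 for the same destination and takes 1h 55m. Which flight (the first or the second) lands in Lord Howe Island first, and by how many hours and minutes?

the second, by 11 hours 10 minutes

Flight 1 in UTC: 17:19 − 8:00 = 09:19 on Sep 15.
+6 hours and 12 minutes → arrive 15:31 UTC on Sep 15.
Flight 2 in UTC: 08:11 − 5:45 = 02:26 on Sep 15.
+1 hour and 55 minutes → arrive 04:21 UTC on Sep 15.
Flight 2 lands earlier by 11 hours 10 minutes.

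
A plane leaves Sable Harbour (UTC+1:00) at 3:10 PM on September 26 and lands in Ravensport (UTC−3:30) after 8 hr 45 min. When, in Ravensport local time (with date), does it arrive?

7:25 PM on September 26

Ravensport is 4:30 behind Sable Harbour.
After 8 hours and 45 minutes it is 11:55 PM in Sable Harbour.
Shift by the zone difference: 11:55 PM − 4:30 = 7:25 PM on Sep 26 in Ravensport.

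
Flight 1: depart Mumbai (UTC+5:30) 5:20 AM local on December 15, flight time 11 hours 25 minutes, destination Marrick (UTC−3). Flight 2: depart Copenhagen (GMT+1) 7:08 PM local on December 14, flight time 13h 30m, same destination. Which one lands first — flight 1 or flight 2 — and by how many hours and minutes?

Flight 1 in UTC: 5:20 AM − 5:30 = 11:50 PM on Dec 14.
+11 hours 25 minutes → arrive 11:15 AM UTC on Dec 15.
Flight 2 in UTC: 7:08 PM − 1:00 = 6:08 PM on Dec 14.
+13 hours and 30 minutes → arrive 7:38 AM UTC on Dec 15.
Flight 2 lands earlier by 3 hours 37 minutes.

the second, by 3 hours 37 minutes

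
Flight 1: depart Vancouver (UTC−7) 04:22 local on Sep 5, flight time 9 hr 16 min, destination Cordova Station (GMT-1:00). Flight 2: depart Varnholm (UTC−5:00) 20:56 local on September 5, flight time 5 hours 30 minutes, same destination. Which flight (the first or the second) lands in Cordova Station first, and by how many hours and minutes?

the first, by 10 hours 48 minutes

Flight 1 in UTC: 04:22 + 7:00 = 11:22 on Sep 5.
+9 hours and 16 minutes → arrive 20:38 UTC on Sep 5.
Flight 2 in UTC: 20:56 + 5:00 = 01:56 on Sep 6.
+5 hours 30 minutes → arrive 07:26 UTC on Sep 6.
Flight 1 lands earlier by 10 hours 48 minutes.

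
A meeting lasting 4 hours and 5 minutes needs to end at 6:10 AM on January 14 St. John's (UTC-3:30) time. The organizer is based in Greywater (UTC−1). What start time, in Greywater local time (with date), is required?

4:35 AM on January 14

Target end time in UTC: 6:10 AM + 3:30 = 9:40 AM on Jan 14.
Subtract 4 hours 5 minutes → start 5:35 AM UTC on Jan 14.
Greywater is UTC−1:00: 5:35 AM − 1:00 = 4:35 AM on Jan 14.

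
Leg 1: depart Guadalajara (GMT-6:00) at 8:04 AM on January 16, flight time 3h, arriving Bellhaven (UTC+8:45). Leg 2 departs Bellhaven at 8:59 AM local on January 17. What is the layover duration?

7 hours 10 minutes

Convert departure to UTC: 8:04 AM + 6:00 = 2:04 PM UTC on Jan 16.
Add 3 hours flight time → 5:04 PM UTC.
Bellhaven is UTC+8:45, so local arrival = 5:04 PM + 8:45 = 1:49 AM on Jan 17.
Layover = 8:59 AM − 1:49 AM = 7 hours 10 minutes.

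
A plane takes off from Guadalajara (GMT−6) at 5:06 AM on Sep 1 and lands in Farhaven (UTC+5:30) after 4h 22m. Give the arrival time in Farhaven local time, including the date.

8:58 PM on September 1

Farhaven is 11:30 ahead of Guadalajara.
After 4 hours 22 minutes it is 9:28 AM in Guadalajara.
Shift by the zone difference: 9:28 AM + 11:30 = 8:58 PM on Sep 1 in Farhaven.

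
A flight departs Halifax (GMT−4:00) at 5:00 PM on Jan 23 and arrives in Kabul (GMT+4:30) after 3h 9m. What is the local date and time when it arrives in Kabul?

4:39 AM on January 24

Kabul is 8:30 ahead of Halifax.
After 3 hours and 9 minutes it is 8:09 PM in Halifax.
Shift by the zone difference: 8:09 PM + 8:30 = 4:39 AM on Jan 24 in Kabul.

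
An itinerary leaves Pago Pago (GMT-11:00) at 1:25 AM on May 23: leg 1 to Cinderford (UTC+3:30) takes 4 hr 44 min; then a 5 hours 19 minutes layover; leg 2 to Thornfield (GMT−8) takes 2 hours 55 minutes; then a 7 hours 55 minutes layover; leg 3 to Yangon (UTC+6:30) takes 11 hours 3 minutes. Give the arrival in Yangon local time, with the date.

2:51 AM on May 25

Convert departure to UTC: 1:25 AM + 11:00 = 12:25 PM UTC on May 23.
Add 4 hours 44 minutes leg 1 → 5:09 PM UTC.
Add 5 hours and 19 minutes layover in Cinderford → 10:28 PM UTC.
Add 2 hours 55 minutes leg 2 → 1:23 AM UTC (May 24).
Add 7 hours 55 minutes layover in Thornfield → 9:18 AM UTC.
Add 11 hours 3 minutes leg 3 → 8:21 PM UTC.
Yangon is UTC+6:30, so local arrival = 8:21 PM + 6:30 = 2:51 AM on May 25.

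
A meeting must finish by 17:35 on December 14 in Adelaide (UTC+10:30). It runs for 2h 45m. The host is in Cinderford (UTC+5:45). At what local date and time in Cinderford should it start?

10:05 on December 14

Target end time in UTC: 17:35 − 10:30 = 07:05 on Dec 14.
Subtract 2 hours 45 minutes → start 04:20 UTC on Dec 14.
Cinderford is UTC+5:45: 04:20 + 5:45 = 10:05 on Dec 14.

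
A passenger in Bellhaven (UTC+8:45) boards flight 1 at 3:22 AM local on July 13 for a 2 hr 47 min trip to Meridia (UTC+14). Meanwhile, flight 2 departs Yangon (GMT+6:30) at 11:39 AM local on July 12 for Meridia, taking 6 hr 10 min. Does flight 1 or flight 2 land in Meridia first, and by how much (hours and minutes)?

Flight 1 in UTC: 3:22 AM − 8:45 = 6:37 PM on Jul 12.
+2 hours 47 minutes → arrive 9:24 PM UTC on Jul 12.
Flight 2 in UTC: 11:39 AM − 6:30 = 5:09 AM on Jul 12.
+6 hours and 10 minutes → arrive 11:19 AM UTC on Jul 12.
Flight 2 lands earlier by 10 hours 5 minutes.

the second, by 10 hours 5 minutes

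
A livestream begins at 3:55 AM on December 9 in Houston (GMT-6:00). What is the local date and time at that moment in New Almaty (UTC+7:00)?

4:55 PM on December 9

New Almaty is 13:00 ahead of Houston.
Shift by the zone difference: 3:55 AM + 13:00 = 4:55 PM on Dec 9 in New Almaty.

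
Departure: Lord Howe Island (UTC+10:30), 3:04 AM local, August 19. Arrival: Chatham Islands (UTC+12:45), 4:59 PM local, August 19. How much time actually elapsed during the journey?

11 hours 40 minutes

Departure in UTC: 3:04 AM − 10:30 = 4:34 PM on Aug 18.
Arrival in UTC: 4:59 PM − 12:45 = 4:14 AM on Aug 19.
Elapsed = 4:14 AM − 4:34 PM (+1 day) = 11 hours 40 minutes.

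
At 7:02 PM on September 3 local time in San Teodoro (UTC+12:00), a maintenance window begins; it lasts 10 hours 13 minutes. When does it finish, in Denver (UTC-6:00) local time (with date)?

11:15 AM on September 3

Convert start to UTC: 7:02 PM − 12:00 = 7:02 AM UTC on Sep 3.
Add 10 hours and 13 minutes duration → 5:15 PM UTC.
Denver is UTC−6:00, so local end time = 5:15 PM − 6:00 = 11:15 AM on Sep 3.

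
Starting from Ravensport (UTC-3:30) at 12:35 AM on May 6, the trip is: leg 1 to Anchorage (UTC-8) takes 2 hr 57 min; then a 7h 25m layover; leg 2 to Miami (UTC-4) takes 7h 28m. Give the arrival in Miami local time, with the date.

5:55 PM on May 6

Convert departure to UTC: 12:35 AM + 3:30 = 4:05 AM UTC on May 6.
Add 2 hours and 57 minutes leg 1 → 7:02 AM UTC.
Add 7 hours 25 minutes layover in Anchorage → 2:27 PM UTC.
Add 7 hours 28 minutes leg 2 → 9:55 PM UTC.
Miami is UTC−4:00, so local arrival = 9:55 PM − 4:00 = 5:55 PM on May 6.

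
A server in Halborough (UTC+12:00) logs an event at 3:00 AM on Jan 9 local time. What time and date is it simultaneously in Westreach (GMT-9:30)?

5:30 AM on January 8

In UTC: 3:00 AM − 12:00 = 3:00 PM on Jan 8.
Westreach is UTC−9:30: 3:00 PM − 9:30 = 5:30 AM on Jan 8.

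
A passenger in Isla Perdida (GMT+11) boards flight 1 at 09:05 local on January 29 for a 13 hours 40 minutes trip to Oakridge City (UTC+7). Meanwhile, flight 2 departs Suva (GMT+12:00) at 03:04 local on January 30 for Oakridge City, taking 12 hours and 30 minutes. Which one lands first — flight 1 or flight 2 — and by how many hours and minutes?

the first, by 15 hours 49 minutes

Flight 1 in UTC: 09:05 − 11:00 = 22:05 on Jan 28.
+13 hours and 40 minutes → arrive 11:45 UTC on Jan 29.
Flight 2 in UTC: 03:04 − 12:00 = 15:04 on Jan 29.
+12 hours 30 minutes → arrive 03:34 UTC on Jan 30.
Flight 1 lands earlier by 15 hours 49 minutes.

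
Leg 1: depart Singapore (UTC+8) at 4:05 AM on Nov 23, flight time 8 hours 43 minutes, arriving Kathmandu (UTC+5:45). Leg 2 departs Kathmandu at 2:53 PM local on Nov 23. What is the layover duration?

4 hours 20 minutes

Convert departure to UTC: 4:05 AM − 8:00 = 8:05 PM UTC on Nov 22.
Add 8 hours 43 minutes flight time → 4:48 AM UTC (Nov 23).
Kathmandu is UTC+5:45, so local arrival = 4:48 AM + 5:45 = 10:33 AM on Nov 23.
Layover = 2:53 PM − 10:33 AM = 4 hours 20 minutes.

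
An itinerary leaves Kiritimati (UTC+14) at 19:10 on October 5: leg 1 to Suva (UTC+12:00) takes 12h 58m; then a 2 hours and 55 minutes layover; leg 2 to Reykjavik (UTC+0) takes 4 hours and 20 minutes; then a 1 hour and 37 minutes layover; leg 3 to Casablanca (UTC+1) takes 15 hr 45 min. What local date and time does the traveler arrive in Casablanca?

Convert departure to UTC: 19:10 − 14:00 = 05:10 UTC on Oct 5.
Add 12 hours 58 minutes leg 1 → 18:08 UTC.
Add 2 hours 55 minutes layover in Suva → 21:03 UTC.
Add 4 hours and 20 minutes leg 2 → 01:23 UTC (Oct 6).
Add 1 hour and 37 minutes layover in Reykjavik → 03:00 UTC.
Add 15 hours 45 minutes leg 3 → 18:45 UTC.
Casablanca is UTC+1:00, so local arrival = 18:45 + 1:00 = 19:45 on Oct 6.

19:45 on October 6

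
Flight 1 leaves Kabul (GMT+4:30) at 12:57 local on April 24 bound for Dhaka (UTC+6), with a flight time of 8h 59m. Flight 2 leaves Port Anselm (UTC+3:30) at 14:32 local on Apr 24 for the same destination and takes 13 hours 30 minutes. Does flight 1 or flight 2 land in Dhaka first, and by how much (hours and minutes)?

Flight 1 in UTC: 12:57 − 4:30 = 08:27 on Apr 24.
+8 hours 59 minutes → arrive 17:26 UTC on Apr 24.
Flight 2 in UTC: 14:32 − 3:30 = 11:02 on Apr 24.
+13 hours and 30 minutes → arrive 00:32 UTC on Apr 25.
Flight 1 lands earlier by 7 hours 6 minutes.

the first, by 7 hours 6 minutes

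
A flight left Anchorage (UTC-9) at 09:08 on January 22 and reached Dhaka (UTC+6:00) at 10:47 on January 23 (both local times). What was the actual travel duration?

10 hours 39 minutes

Departure in UTC: 09:08 + 9:00 = 18:08 on Jan 22.
Arrival in UTC: 10:47 − 6:00 = 04:47 on Jan 23.
Elapsed = 04:47 − 18:08 (+1 day) = 10 hours 39 minutes.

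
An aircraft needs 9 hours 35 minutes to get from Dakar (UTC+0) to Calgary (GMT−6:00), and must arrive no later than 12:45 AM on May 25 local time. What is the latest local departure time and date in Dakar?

Target arrival in UTC: 12:45 AM + 6:00 = 6:45 AM on May 25.
Subtract 9 hours and 35 minutes → departure 9:10 PM UTC on May 24.
Dakar is UTC+0, so departure is 9:10 PM on May 24.

9:10 PM on May 24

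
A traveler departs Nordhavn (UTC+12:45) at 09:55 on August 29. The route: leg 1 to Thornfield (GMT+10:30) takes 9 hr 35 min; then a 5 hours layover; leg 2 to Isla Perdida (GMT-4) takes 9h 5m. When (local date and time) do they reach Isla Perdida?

16:50 on Aug 29

Convert departure to UTC: 09:55 − 12:45 = 21:10 UTC on Aug 28.
Add 9 hours and 35 minutes leg 1 → 06:45 UTC (Aug 29).
Add 5 hours layover in Thornfield → 11:45 UTC.
Add 9 hours and 5 minutes leg 2 → 20:50 UTC.
Isla Perdida is UTC−4:00, so local arrival = 20:50 − 4:00 = 16:50 on Aug 29.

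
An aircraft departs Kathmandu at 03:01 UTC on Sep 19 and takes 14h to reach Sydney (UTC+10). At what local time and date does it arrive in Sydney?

03:01 on September 20

Departure is given in UTC: 03:01 on Sep 19.
Add 14 hours → 17:01 UTC.
Sydney is UTC+10:00: 17:01 + 10:00 = 03:01 on Sep 20.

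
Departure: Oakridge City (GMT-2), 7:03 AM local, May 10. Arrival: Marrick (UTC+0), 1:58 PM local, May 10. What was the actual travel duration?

4 hours 55 minutes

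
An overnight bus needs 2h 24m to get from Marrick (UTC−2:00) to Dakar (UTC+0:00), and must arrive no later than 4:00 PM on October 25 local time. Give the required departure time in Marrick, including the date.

11:36 AM on Oct 25

Target arrival is already UTC: 4:00 PM on Oct 25.
Subtract 2 hours and 24 minutes → departure 1:36 PM UTC on Oct 25.
Marrick is UTC−2:00: 1:36 PM − 2:00 = 11:36 AM on Oct 25.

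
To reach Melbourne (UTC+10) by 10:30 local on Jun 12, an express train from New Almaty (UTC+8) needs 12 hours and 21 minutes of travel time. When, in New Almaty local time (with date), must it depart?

20:09 on Jun 11

Target arrival in UTC: 10:30 − 10:00 = 00:30 on Jun 12.
Subtract 12 hours and 21 minutes → departure 12:09 UTC on Jun 11.
New Almaty is UTC+8:00: 12:09 + 8:00 = 20:09 on Jun 11.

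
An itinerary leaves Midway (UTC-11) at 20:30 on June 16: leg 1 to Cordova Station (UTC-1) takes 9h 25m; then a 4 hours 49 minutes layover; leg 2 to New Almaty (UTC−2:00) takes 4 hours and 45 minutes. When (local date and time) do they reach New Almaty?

Convert departure to UTC: 20:30 + 11:00 = 07:30 UTC on Jun 17.
Add 9 hours 25 minutes leg 1 → 16:55 UTC.
Add 4 hours and 49 minutes layover in Cordova Station → 21:44 UTC.
Add 4 hours and 45 minutes leg 2 → 02:29 UTC (Jun 18).
New Almaty is UTC−2:00, so local arrival = 02:29 − 2:00 = 00:29 on Jun 18.

00:29 on June 18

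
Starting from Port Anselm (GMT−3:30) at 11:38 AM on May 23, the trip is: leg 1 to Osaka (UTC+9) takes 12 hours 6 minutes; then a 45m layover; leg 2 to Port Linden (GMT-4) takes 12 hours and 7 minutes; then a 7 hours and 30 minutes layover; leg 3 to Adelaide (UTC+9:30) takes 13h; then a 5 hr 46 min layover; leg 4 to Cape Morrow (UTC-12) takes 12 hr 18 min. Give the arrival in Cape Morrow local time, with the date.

Convert departure to UTC: 11:38 AM + 3:30 = 3:08 PM UTC on May 23.
Add 12 hours and 6 minutes leg 1 → 3:14 AM UTC (May 24).
Add 45 minutes layover in Osaka → 3:59 AM UTC.
Add 12 hours 7 minutes leg 2 → 4:06 PM UTC.
Add 7 hours and 30 minutes layover in Port Linden → 11:36 PM UTC.
Add 13 hours leg 3 → 12:36 PM UTC (May 25).
Add 5 hours and 46 minutes layover in Adelaide → 6:22 PM UTC.
Add 12 hours and 18 minutes leg 4 → 6:40 AM UTC (May 26).
Cape Morrow is UTC−12:00, so local arrival = 6:40 AM − 12:00 = 6:40 PM on May 25.

6:40 PM on May 25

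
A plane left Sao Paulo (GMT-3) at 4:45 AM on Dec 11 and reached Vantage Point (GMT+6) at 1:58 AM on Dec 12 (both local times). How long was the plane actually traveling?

12 hours 13 minutes

Departure in UTC: 4:45 AM + 3:00 = 7:45 AM on Dec 11.
Arrival in UTC: 1:58 AM − 6:00 = 7:58 PM on Dec 11.
Elapsed = 7:58 PM − 7:45 AM = 12 hours 13 minutes.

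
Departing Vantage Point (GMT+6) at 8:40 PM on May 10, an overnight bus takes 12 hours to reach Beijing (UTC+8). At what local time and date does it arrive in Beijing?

10:40 AM on May 11

Convert departure to UTC: 8:40 PM − 6:00 = 2:40 PM UTC on May 10.
Add 12 hours travel time → 2:40 AM UTC (May 11).
Beijing is UTC+8:00, so local arrival = 2:40 AM + 8:00 = 10:40 AM on May 11.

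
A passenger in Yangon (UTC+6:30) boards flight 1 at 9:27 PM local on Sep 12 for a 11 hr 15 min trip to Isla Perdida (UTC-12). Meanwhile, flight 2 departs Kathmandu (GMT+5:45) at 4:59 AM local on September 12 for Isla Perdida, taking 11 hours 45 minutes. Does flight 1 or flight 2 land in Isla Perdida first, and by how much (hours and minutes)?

Flight 1 in UTC: 9:27 PM − 6:30 = 2:57 PM on Sep 12.
+11 hours and 15 minutes → arrive 2:12 AM UTC on Sep 13.
Flight 2 in UTC: 4:59 AM − 5:45 = 11:14 PM on Sep 11.
+11 hours and 45 minutes → arrive 10:59 AM UTC on Sep 12.
Flight 2 lands earlier by 15 hours 13 minutes.

the second, by 15 hours 13 minutes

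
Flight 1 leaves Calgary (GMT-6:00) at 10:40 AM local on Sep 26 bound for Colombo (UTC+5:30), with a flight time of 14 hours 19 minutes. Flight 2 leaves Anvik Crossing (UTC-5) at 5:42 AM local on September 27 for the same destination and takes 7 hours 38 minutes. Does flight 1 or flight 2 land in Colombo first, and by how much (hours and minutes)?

the first, by 11 hours 21 minutes

Flight 1 in UTC: 10:40 AM + 6:00 = 4:40 PM on Sep 26.
+14 hours 19 minutes → arrive 6:59 AM UTC on Sep 27.
Flight 2 in UTC: 5:42 AM + 5:00 = 10:42 AM on Sep 27.
+7 hours 38 minutes → arrive 6:20 PM UTC on Sep 27.
Flight 1 lands earlier by 11 hours 21 minutes.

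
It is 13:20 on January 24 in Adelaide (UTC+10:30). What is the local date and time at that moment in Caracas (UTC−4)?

22:50 on January 23

Caracas is 14:30 behind Adelaide.
Shift by the zone difference: 13:20 − 14:30 = 22:50 on Jan 23 in Caracas.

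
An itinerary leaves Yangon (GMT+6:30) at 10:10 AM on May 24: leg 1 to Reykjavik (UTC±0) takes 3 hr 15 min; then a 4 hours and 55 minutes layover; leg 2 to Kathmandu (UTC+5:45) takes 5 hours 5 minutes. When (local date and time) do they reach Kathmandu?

10:40 PM on May 24

Convert departure to UTC: 10:10 AM − 6:30 = 3:40 AM UTC on May 24.
Add 3 hours and 15 minutes leg 1 → 6:55 AM UTC.
Add 4 hours and 55 minutes layover in Reykjavik → 11:50 AM UTC.
Add 5 hours 5 minutes leg 2 → 4:55 PM UTC.
Kathmandu is UTC+5:45, so local arrival = 4:55 PM + 5:45 = 10:40 PM on May 24.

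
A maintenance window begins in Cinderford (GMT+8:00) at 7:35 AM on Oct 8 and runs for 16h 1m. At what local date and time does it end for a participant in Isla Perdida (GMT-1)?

2:36 PM on Oct 8

Isla Perdida is 9:00 behind Cinderford.
After 16 hours 1 minute it is 11:36 PM in Cinderford.
Shift by the zone difference: 11:36 PM − 9:00 = 2:36 PM on Oct 8 in Isla Perdida.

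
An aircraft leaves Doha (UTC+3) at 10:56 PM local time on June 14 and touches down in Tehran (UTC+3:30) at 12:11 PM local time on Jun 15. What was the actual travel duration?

12 hours 45 minutes

Tehran is 0:30 ahead of Doha.
Clock-face elapsed time (ignoring zones) is 13 hours 15 minutes.
Actual elapsed = 13 hours 15 minutes − 0:30 = 12 hours 45 minutes.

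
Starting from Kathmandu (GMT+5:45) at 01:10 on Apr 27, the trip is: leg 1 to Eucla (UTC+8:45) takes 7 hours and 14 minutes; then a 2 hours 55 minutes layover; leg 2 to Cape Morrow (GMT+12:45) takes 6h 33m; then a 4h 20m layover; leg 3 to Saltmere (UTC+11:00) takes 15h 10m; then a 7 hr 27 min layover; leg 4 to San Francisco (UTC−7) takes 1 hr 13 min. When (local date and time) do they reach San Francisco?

09:17 on April 28

Convert departure to UTC: 01:10 − 5:45 = 19:25 UTC on Apr 26.
Add 7 hours 14 minutes leg 1 → 02:39 UTC (Apr 27).
Add 2 hours and 55 minutes layover in Eucla → 05:34 UTC.
Add 6 hours 33 minutes leg 2 → 12:07 UTC.
Add 4 hours 20 minutes layover in Cape Morrow → 16:27 UTC.
Add 15 hours 10 minutes leg 3 → 07:37 UTC (Apr 28).
Add 7 hours 27 minutes layover in Saltmere → 15:04 UTC.
Add 1 hour and 13 minutes leg 4 → 16:17 UTC.
San Francisco is UTC−7:00, so local arrival = 16:17 − 7:00 = 09:17 on Apr 28.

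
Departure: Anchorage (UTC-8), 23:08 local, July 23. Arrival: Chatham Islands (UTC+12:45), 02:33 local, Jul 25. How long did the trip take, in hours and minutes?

6 hours 40 minutes

Departure in UTC: 23:08 + 8:00 = 07:08 on Jul 24.
Arrival in UTC: 02:33 − 12:45 = 13:48 on Jul 24.
Elapsed = 13:48 − 07:08 = 6 hours 40 minutes.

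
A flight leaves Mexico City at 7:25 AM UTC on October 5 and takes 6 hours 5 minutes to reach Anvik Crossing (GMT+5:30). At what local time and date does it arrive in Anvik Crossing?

7:00 PM on Oct 5

Departure is given in UTC: 7:25 AM on Oct 5.
Add 6 hours and 5 minutes → 1:30 PM UTC.
Anvik Crossing is UTC+5:30: 1:30 PM + 5:30 = 7:00 PM on Oct 5.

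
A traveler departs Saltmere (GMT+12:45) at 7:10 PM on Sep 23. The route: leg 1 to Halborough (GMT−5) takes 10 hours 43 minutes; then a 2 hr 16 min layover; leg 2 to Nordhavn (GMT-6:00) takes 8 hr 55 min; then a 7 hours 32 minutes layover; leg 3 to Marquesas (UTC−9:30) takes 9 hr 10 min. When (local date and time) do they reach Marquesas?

Convert departure to UTC: 7:10 PM − 12:45 = 6:25 AM UTC on Sep 23.
Add 10 hours 43 minutes leg 1 → 5:08 PM UTC.
Add 2 hours and 16 minutes layover in Halborough → 7:24 PM UTC.
Add 8 hours 55 minutes leg 2 → 4:19 AM UTC (Sep 24).
Add 7 hours and 32 minutes layover in Nordhavn → 11:51 AM UTC.
Add 9 hours 10 minutes leg 3 → 9:01 PM UTC.
Marquesas is UTC−9:30, so local arrival = 9:01 PM − 9:30 = 11:31 AM on Sep 24.

11:31 AM on September 24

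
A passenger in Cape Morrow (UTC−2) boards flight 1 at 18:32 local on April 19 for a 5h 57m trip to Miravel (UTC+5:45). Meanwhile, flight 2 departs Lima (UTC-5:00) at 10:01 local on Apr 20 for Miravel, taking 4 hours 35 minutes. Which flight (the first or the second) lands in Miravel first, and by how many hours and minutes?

the first, by 17 hours 7 minutes

Flight 1 in UTC: 18:32 + 2:00 = 20:32 on Apr 19.
+5 hours 57 minutes → arrive 02:29 UTC on Apr 20.
Flight 2 in UTC: 10:01 + 5:00 = 15:01 on Apr 20.
+4 hours and 35 minutes → arrive 19:36 UTC on Apr 20.
Flight 1 lands earlier by 17 hours 7 minutes.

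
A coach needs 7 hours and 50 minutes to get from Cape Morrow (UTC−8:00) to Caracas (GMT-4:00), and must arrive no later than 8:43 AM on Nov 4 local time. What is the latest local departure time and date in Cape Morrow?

8:53 PM on November 3

Target arrival in UTC: 8:43 AM + 4:00 = 12:43 PM on Nov 4.
Subtract 7 hours and 50 minutes → departure 4:53 AM UTC on Nov 4.
Cape Morrow is UTC−8:00: 4:53 AM − 8:00 = 8:53 PM on Nov 3.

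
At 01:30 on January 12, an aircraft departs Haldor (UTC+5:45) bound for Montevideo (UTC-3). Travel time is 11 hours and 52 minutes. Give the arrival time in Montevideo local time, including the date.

04:37 on January 12

Convert departure to UTC: 01:30 − 5:45 = 19:45 UTC on Jan 11.
Add 11 hours and 52 minutes travel time → 07:37 UTC (Jan 12).
Montevideo is UTC−3:00, so local arrival = 07:37 − 3:00 = 04:37 on Jan 12.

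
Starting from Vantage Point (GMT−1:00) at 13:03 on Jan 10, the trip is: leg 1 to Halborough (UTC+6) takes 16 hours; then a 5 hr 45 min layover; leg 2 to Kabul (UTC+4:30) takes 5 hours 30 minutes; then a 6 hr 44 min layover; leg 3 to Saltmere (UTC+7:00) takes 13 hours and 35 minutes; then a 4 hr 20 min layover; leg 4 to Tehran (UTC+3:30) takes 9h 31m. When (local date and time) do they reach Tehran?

Convert departure to UTC: 13:03 + 1:00 = 14:03 UTC on Jan 10.
Add 16 hours leg 1 → 06:03 UTC (Jan 11).
Add 5 hours 45 minutes layover in Halborough → 11:48 UTC.
Add 5 hours 30 minutes leg 2 → 17:18 UTC.
Add 6 hours 44 minutes layover in Kabul → 00:02 UTC (Jan 12).
Add 13 hours 35 minutes leg 3 → 13:37 UTC.
Add 4 hours 20 minutes layover in Saltmere → 17:57 UTC.
Add 9 hours and 31 minutes leg 4 → 03:28 UTC (Jan 13).
Tehran is UTC+3:30, so local arrival = 03:28 + 3:30 = 06:58 on Jan 13.

06:58 on January 13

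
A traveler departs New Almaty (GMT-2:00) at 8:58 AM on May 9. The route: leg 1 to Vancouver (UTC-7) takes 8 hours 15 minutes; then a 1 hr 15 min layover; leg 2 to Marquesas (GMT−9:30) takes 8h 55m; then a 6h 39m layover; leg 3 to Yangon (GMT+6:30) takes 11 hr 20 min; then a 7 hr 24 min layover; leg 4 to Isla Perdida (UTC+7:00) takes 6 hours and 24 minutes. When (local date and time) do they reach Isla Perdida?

8:10 PM on May 11

Convert departure to UTC: 8:58 AM + 2:00 = 10:58 AM UTC on May 9.
Add 8 hours 15 minutes leg 1 → 7:13 PM UTC.
Add 1 hour 15 minutes layover in Vancouver → 8:28 PM UTC.
Add 8 hours and 55 minutes leg 2 → 5:23 AM UTC (May 10).
Add 6 hours and 39 minutes layover in Marquesas → 12:02 PM UTC.
Add 11 hours and 20 minutes leg 3 → 11:22 PM UTC.
Add 7 hours and 24 minutes layover in Yangon → 6:46 AM UTC (May 11).
Add 6 hours 24 minutes leg 4 → 1:10 PM UTC.
Isla Perdida is UTC+7:00, so local arrival = 1:10 PM + 7:00 = 8:10 PM on May 11.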